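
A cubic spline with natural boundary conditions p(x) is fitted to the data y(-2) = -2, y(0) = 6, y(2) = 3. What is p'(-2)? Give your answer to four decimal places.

Write σ_i for p''(x_i). With h_i = 2, 2 and divided differences Δ_i = 4, -3/2, the continuity of p' gives the tridiagonal system
  2·σ_0 + 8·σ_1 + 2·σ_2 = 6(Δ_1 - Δ_0) = -33
Natural end conditions: σ_0 = σ_2 = 0.
Forward elimination and back-substitution give σ_0 = 0, σ_1 = -33/8, σ_2 = 0.
On [-2, 0], p'(x) = b_0 + 2c_0·(x + 2) + 3d_0·(x + 2)² with b_0 = Δ_0 - h_0(2σ_0 + σ_1)/6 = 43/8, c_0 = σ_0/2 = 0, d_0 = (σ_1 - σ_0)/(6h_0) = -11/32. So p'(-2) = 43/8.

5.3750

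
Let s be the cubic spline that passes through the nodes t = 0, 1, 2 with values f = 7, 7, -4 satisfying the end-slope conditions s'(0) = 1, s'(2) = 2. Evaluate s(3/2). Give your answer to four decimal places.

Put σ_i = s'' at the i-th knot. Here h = (1, 1) and Δ = (0, -11), so the interior equations h_(i-1)·σ_(i-1) + 2(h_(i-1)+h_i)·σ_i + h_i·σ_(i+1) = 6(Δ_i − Δ_(i-1)) read
  1·σ_0 + 4·σ_1 + 1·σ_2 = 6(Δ_1 - Δ_0) = -66
Clamped end conditions give two more equations: 2h_0·σ_0 + h_0·σ_1 = 6(Δ_0 - s'(0)) = -6 and h_1·σ_1 + 2h_1·σ_2 = 6(s'(2) - Δ_1) = 78.
Hence σ_0 = 14, σ_1 = -34, σ_2 = 56.
On [1, 2], s(t) = 7 - 9·(t - 1) - 17·(t - 1)² + 15·(t - 1)³.
With (t - 1) = 1/2: s(3/2) = 1/8.

0.1250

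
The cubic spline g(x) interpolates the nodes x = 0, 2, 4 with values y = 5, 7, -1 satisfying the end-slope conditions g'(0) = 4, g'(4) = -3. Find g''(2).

Let M_i = g''(x_i). Step sizes h_i = 2, 2; slopes of the chords Δ_i = (y_(i+1) - y_i)/h_i = 1, -4.
  2·M_0 + 8·M_1 + 2·M_2 = 6(Δ_1 - Δ_0) = -30
Clamped end conditions give two more equations: 2h_0·M_0 + h_0·M_1 = 6(Δ_0 - g'(0)) = -18 and h_1·M_1 + 2h_1·M_2 = 6(g'(4) - Δ_1) = 6.
Forward elimination and back-substitution give M_0 = -5/2, M_1 = -4, M_2 = 7/2.

-4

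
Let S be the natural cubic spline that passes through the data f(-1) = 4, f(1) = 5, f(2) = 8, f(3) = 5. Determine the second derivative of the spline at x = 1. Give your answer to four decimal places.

4.1739

Put m_i = S'' at the i-th knot. Here h = (2, 1, 1) and Δ = (1/2, 3, -3), so the interior equations h_(i-1)·m_(i-1) + 2(h_(i-1)+h_i)·m_i + h_i·m_(i+1) = 6(Δ_i − Δ_(i-1)) read
  2·m_0 + 6·m_1 + 1·m_2 = 6(Δ_1 - Δ_0) = 15
  1·m_1 + 4·m_2 + 1·m_3 = 6(Δ_2 - Δ_1) = -36
Natural end conditions: m_0 = m_3 = 0.
Solving the tridiagonal system: m_0 = 0, m_1 = 96/23, m_2 = -231/23, m_3 = 0.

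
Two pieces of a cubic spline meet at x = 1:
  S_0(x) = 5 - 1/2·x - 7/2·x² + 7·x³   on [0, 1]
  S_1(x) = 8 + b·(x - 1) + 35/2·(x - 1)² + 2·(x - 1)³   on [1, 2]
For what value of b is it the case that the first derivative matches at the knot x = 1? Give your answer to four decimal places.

13.5000

S_0'(x) = -1/2 - 7·x + 21·x², so S_0'(1) = 27/2. On the right, S_1'(1) = b, so b = 27/2.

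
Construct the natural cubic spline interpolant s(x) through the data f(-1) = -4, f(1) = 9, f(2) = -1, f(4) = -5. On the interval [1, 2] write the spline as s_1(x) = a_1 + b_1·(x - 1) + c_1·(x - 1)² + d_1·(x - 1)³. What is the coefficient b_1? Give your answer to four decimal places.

-5.7286

Write M_i for s''(x_i). With h_i = 2, 1, 2 and divided differences Δ_i = 13/2, -10, -2, the continuity of s' gives the tridiagonal system
  2·M_0 + 6·M_1 + 1·M_2 = 6(Δ_1 - Δ_0) = -99
  1·M_1 + 6·M_2 + 2·M_3 = 6(Δ_2 - Δ_1) = 48
Natural end conditions: M_0 = M_3 = 0.
Hence M_0 = 0, M_1 = -642/35, M_2 = 387/35, M_3 = 0.
On [1, 2], with s_1(x) = a_1 + b_1·(x - 1) + c_1·(x - 1)² + d_1·(x - 1)³: c_1 = M_1/2 = -321/35, d_1 = (M_2 - M_1)/(6h_1) = 49/10, b_1 = Δ_1 - h_1(2M_1 + M_2)/6 = -401/70.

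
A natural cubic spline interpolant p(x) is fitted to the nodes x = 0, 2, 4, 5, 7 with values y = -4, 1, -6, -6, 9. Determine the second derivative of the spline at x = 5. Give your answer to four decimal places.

6.7969

With M_i denoting the second derivative at x_i, h_i = 2, 2, 1, 2, and Δ_i = (y_(i+1) − y_i)/h_i = 5/2, -7/2, 0, 15/2:
  2·M_0 + 8·M_1 + 2·M_2 = 6(Δ_1 - Δ_0) = -36
  2·M_1 + 6·M_2 + 1·M_3 = 6(Δ_2 - Δ_1) = 21
  1·M_2 + 6·M_3 + 2·M_4 = 6(Δ_3 - Δ_2) = 45
Natural end conditions: M_0 = M_4 = 0.
Forward elimination and back-substitution give M_0 = 0, M_1 = -711/128, M_2 = 135/32, M_3 = 435/64, M_4 = 0.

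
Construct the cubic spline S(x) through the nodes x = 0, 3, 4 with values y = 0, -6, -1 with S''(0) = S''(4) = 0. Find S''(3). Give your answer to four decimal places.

Put σ_i = S'' at the i-th knot. Here h = (3, 1) and Δ = (-2, 5), so the interior equations h_(i-1)·σ_(i-1) + 2(h_(i-1)+h_i)·σ_i + h_i·σ_(i+1) = 6(Δ_i − Δ_(i-1)) read
  3·σ_0 + 8·σ_1 + 1·σ_2 = 6(Δ_1 - Δ_0) = 42
Natural end conditions: σ_0 = σ_2 = 0.
Solving: σ_0 = 0, σ_1 = 21/4, σ_2 = 0.

5.2500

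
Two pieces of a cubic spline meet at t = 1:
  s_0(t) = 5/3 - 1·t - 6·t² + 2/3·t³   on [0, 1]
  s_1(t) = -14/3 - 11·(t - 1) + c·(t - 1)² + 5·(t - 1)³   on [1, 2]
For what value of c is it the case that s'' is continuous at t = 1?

-4

s_0''(t) = -12 + 4·t, so s_0''(1) = -8. On the right, s_1''(1) = 2c, so c = -4.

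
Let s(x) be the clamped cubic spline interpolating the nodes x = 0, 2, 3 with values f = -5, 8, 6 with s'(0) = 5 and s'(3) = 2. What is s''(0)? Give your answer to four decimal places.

Put M_i = s'' at the i-th knot. Here h = (2, 1) and Δ = (13/2, -2), so the interior equations h_(i-1)·M_(i-1) + 2(h_(i-1)+h_i)·M_i + h_i·M_(i+1) = 6(Δ_i − Δ_(i-1)) read
  2·M_0 + 6·M_1 + 1·M_2 = 6(Δ_1 - Δ_0) = -51
Clamped end conditions give two more equations: 2h_0·M_0 + h_0·M_1 = 6(Δ_0 - s'(0)) = 9 and h_1·M_1 + 2h_1·M_2 = 6(s'(3) - Δ_1) = 24.
Forward elimination and back-substitution give M_0 = 39/4, M_1 = -15, M_2 = 39/2.

9.7500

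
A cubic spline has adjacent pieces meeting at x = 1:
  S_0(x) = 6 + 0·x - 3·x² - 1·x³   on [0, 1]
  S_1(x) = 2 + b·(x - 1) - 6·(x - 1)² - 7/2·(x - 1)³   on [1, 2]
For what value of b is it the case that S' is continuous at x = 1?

-9

S_0'(x) = 0 - 6·x - 3·x², so S_0'(1) = -9. On the right, S_1'(1) = b, so b = -9.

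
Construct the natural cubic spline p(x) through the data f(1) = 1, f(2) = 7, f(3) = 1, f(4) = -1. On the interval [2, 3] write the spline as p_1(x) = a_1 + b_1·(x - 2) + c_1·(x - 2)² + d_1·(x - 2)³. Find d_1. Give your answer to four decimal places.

5.3333

With M_i denoting the second derivative at x_i, h_i = 1, 1, 1, and Δ_i = (y_(i+1) − y_i)/h_i = 6, -6, -2:
  1·M_0 + 4·M_1 + 1·M_2 = 6(Δ_1 - Δ_0) = -72
  1·M_1 + 4·M_2 + 1·M_3 = 6(Δ_2 - Δ_1) = 24
Natural end conditions: M_0 = M_3 = 0.
Solving the tridiagonal system: M_0 = 0, M_1 = -104/5, M_2 = 56/5, M_3 = 0.
On [2, 3], with p_1(x) = a_1 + b_1·(x - 2) + c_1·(x - 2)² + d_1·(x - 2)³: c_1 = M_1/2 = -52/5, d_1 = (M_2 - M_1)/(6h_1) = 16/3, b_1 = Δ_1 - h_1(2M_1 + M_2)/6 = -14/15.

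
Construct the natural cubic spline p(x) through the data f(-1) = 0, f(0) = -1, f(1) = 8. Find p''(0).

With M_i denoting the second derivative at x_i, h_i = 1, 1, and Δ_i = (y_(i+1) − y_i)/h_i = -1, 9:
  1·M_0 + 4·M_1 + 1·M_2 = 6(Δ_1 - Δ_0) = 60
Natural end conditions: M_0 = M_2 = 0.
Forward elimination and back-substitution give M_0 = 0, M_1 = 15, M_2 = 0.

15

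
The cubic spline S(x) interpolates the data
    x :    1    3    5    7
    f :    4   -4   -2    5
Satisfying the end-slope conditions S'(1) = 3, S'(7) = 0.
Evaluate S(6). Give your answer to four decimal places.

2.6000

Let M_i = S''(x_i). Step sizes h_i = 2, 2, 2; slopes of the chords Δ_i = (y_(i+1) - y_i)/h_i = -4, 1, 7/2.
  2·M_0 + 8·M_1 + 2·M_2 = 6(Δ_1 - Δ_0) = 30
  2·M_1 + 8·M_2 + 2·M_3 = 6(Δ_2 - Δ_1) = 15
Clamped end conditions give two more equations: 2h_0·M_0 + h_0·M_1 = 6(Δ_0 - S'(1)) = -42 and h_2·M_2 + 2h_2·M_3 = 6(S'(7) - Δ_2) = -21.
Solving: M_0 = -139/10, M_1 = 34/5, M_2 = 17/10, M_3 = -61/10.
On [5, 7], S(x) = -2 + 22/5·(x - 5) + 17/20·(x - 5)² - 13/20·(x - 5)³.
With (x - 5) = 1: S(6) = 13/5.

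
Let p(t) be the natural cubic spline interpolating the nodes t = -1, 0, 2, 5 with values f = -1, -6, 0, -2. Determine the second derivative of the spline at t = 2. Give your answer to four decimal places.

Let M_i = p''(x_i). Step sizes h_i = 1, 2, 3; slopes of the chords Δ_i = (y_(i+1) - y_i)/h_i = -5, 3, -2/3.
  1·M_0 + 6·M_1 + 2·M_2 = 6(Δ_1 - Δ_0) = 48
  2·M_1 + 10·M_2 + 3·M_3 = 6(Δ_2 - Δ_1) = -22
Natural end conditions: M_0 = M_3 = 0.
Solving the tridiagonal system: M_0 = 0, M_1 = 131/14, M_2 = -57/14, M_3 = 0.

-4.0714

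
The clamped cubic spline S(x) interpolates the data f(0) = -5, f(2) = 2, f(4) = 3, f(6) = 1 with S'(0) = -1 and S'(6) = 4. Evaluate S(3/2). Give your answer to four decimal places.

-0.2656

Write M_i for S''(x_i). With h_i = 2, 2, 2 and divided differences Δ_i = 7/2, 1/2, -1, the continuity of S' gives the tridiagonal system
  2·M_0 + 8·M_1 + 2·M_2 = 6(Δ_1 - Δ_0) = -18
  2·M_1 + 8·M_2 + 2·M_3 = 6(Δ_2 - Δ_1) = -9
Clamped end conditions give two more equations: 2h_0·M_0 + h_0·M_1 = 6(Δ_0 - S'(0)) = 27 and h_2·M_2 + 2h_2·M_3 = 6(S'(6) - Δ_2) = 30.
Forward elimination and back-substitution give M_0 = 26/3, M_1 = -23/6, M_2 = -7/3, M_3 = 26/3.
On [0, 2], S(x) = -5 - 1·x + 13/3·x² - 25/24·x³.
With x = 3/2: S(3/2) = -17/64.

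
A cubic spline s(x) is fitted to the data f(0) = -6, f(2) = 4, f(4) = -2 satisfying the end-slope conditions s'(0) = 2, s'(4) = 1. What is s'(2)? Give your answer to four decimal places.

0.7500

Put m_i = s'' at the i-th knot. Here h = (2, 2) and Δ = (5, -3), so the interior equations h_(i-1)·m_(i-1) + 2(h_(i-1)+h_i)·m_i + h_i·m_(i+1) = 6(Δ_i − Δ_(i-1)) read
  2·m_0 + 8·m_1 + 2·m_2 = 6(Δ_1 - Δ_0) = -48
Clamped end conditions give two more equations: 2h_0·m_0 + h_0·m_1 = 6(Δ_0 - s'(0)) = 18 and h_1·m_1 + 2h_1·m_2 = 6(s'(4) - Δ_1) = 24.
Solving the tridiagonal system: m_0 = 41/4, m_1 = -23/2, m_2 = 47/4.
On [2, 4], s'(x) = b_1 + 2c_1·(x - 2) + 3d_1·(x - 2)² with b_1 = Δ_1 - h_1(2m_1 + m_2)/6 = 3/4, c_1 = m_1/2 = -23/4, d_1 = (m_2 - m_1)/(6h_1) = 31/16. So s'(2) = 3/4.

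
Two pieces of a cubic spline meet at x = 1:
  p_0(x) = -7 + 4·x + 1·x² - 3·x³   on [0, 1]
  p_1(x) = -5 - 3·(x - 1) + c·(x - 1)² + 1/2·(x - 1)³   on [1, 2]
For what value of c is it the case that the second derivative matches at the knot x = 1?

-8

p_0''(x) = 2 - 18·x, so p_0''(1) = -16. On the right, p_1''(1) = 2c, so c = -8.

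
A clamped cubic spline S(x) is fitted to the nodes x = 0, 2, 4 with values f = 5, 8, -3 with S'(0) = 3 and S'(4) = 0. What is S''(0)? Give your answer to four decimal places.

2.2500

Put m_i = S'' at the i-th knot. Here h = (2, 2) and Δ = (3/2, -11/2), so the interior equations h_(i-1)·m_(i-1) + 2(h_(i-1)+h_i)·m_i + h_i·m_(i+1) = 6(Δ_i − Δ_(i-1)) read
  2·m_0 + 8·m_1 + 2·m_2 = 6(Δ_1 - Δ_0) = -42
Clamped end conditions give two more equations: 2h_0·m_0 + h_0·m_1 = 6(Δ_0 - S'(0)) = -9 and h_1·m_1 + 2h_1·m_2 = 6(S'(4) - Δ_1) = 33.
Hence m_0 = 9/4, m_1 = -9, m_2 = 51/4.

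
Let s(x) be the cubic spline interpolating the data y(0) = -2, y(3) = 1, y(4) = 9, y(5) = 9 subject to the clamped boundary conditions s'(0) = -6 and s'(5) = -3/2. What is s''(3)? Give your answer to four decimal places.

5.3793

Put M_i = s'' at the i-th knot. Here h = (3, 1, 1) and Δ = (1, 8, 0), so the interior equations h_(i-1)·M_(i-1) + 2(h_(i-1)+h_i)·M_i + h_i·M_(i+1) = 6(Δ_i − Δ_(i-1)) read
  3·M_0 + 8·M_1 + 1·M_2 = 6(Δ_1 - Δ_0) = 42
  1·M_1 + 4·M_2 + 1·M_3 = 6(Δ_2 - Δ_1) = -48
Clamped end conditions give two more equations: 2h_0·M_0 + h_0·M_1 = 6(Δ_0 - s'(0)) = 42 and h_2·M_2 + 2h_2·M_3 = 6(s'(5) - Δ_2) = -9.
Solving: M_0 = 125/29, M_1 = 156/29, M_2 = -405/29, M_3 = 72/29.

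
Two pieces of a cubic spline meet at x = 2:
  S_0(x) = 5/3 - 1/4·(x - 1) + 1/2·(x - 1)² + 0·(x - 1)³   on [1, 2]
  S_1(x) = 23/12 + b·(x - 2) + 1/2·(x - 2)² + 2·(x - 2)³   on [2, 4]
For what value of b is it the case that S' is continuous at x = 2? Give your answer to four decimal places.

0.7500

S_0'(x) = -1/4 + 1·(x - 1) + 0·(x - 1)², so S_0'(2) = 3/4. On the right, S_1'(2) = b, so b = 3/4.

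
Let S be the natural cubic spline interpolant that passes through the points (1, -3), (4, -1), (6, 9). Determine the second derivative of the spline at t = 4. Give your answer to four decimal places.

Write M_i for S''(x_i). With h_i = 3, 2 and divided differences Δ_i = 2/3, 5, the continuity of S' gives the tridiagonal system
  3·M_0 + 10·M_1 + 2·M_2 = 6(Δ_1 - Δ_0) = 26
Natural end conditions: M_0 = M_2 = 0.
Hence M_0 = 0, M_1 = 13/5, M_2 = 0.

2.6000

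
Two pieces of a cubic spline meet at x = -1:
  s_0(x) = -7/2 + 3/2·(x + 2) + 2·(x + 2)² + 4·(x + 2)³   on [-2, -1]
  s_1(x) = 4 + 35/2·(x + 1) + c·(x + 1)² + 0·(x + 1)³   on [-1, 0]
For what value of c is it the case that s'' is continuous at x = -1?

14

s_0''(x) = 4 + 24·(x + 2), so s_0''(-1) = 28. On the right, s_1''(-1) = 2c, so c = 14.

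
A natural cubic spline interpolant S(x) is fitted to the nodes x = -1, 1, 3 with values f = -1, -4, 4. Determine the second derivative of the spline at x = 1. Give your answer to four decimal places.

4.1250

With M_i denoting the second derivative at x_i, h_i = 2, 2, and Δ_i = (y_(i+1) − y_i)/h_i = -3/2, 4:
  2·M_0 + 8·M_1 + 2·M_2 = 6(Δ_1 - Δ_0) = 33
Natural end conditions: M_0 = M_2 = 0.
Solving: M_0 = 0, M_1 = 33/8, M_2 = 0.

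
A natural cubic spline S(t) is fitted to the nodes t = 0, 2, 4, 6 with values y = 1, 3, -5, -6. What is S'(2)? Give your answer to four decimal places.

Let M_i = S''(x_i). Step sizes h_i = 2, 2, 2; slopes of the chords Δ_i = (y_(i+1) - y_i)/h_i = 1, -4, -1/2.
  2·M_0 + 8·M_1 + 2·M_2 = 6(Δ_1 - Δ_0) = -30
  2·M_1 + 8·M_2 + 2·M_3 = 6(Δ_2 - Δ_1) = 21
Natural end conditions: M_0 = M_3 = 0.
Solving the tridiagonal system: M_0 = 0, M_1 = -47/10, M_2 = 19/5, M_3 = 0.
On [2, 4], S'(t) = b_1 + 2c_1·(t - 2) + 3d_1·(t - 2)² with b_1 = Δ_1 - h_1(2M_1 + M_2)/6 = -32/15, c_1 = M_1/2 = -47/20, d_1 = (M_2 - M_1)/(6h_1) = 17/24. So S'(2) = -32/15.

-2.1333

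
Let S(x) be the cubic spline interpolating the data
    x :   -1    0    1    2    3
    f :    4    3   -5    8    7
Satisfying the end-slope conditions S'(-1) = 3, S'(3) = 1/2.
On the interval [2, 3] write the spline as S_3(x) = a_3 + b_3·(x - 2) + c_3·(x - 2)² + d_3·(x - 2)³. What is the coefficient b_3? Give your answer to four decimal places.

Let M_i = S''(x_i). Step sizes h_i = 1, 1, 1, 1; slopes of the chords Δ_i = (y_(i+1) - y_i)/h_i = -1, -8, 13, -1.
  1·M_0 + 4·M_1 + 1·M_2 = 6(Δ_1 - Δ_0) = -42
  1·M_1 + 4·M_2 + 1·M_3 = 6(Δ_2 - Δ_1) = 126
  1·M_2 + 4·M_3 + 1·M_4 = 6(Δ_3 - Δ_2) = -84
Clamped end conditions give two more equations: 2h_0·M_0 + h_0·M_1 = 6(Δ_0 - S'(-1)) = -24 and h_3·M_3 + 2h_3·M_4 = 6(S'(3) - Δ_3) = 9.
Forward elimination and back-substitution give M_0 = -59/56, M_1 = -613/28, M_2 = 373/8, M_3 = -1081/28, M_4 = 1333/56.
On [2, 3], with S_3(x) = a_3 + b_3·(x - 2) + c_3·(x - 2)² + d_3·(x - 2)³: c_3 = M_3/2 = -1081/56, d_3 = (M_4 - M_3)/(6h_3) = 1165/112, b_3 = Δ_3 - h_3(2M_3 + M_4)/6 = 885/112.

7.9018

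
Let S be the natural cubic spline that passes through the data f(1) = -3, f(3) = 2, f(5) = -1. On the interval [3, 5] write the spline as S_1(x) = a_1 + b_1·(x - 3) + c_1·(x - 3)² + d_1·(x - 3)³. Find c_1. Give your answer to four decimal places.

Let M_i = S''(x_i). Step sizes h_i = 2, 2; slopes of the chords Δ_i = (y_(i+1) - y_i)/h_i = 5/2, -3/2.
  2·M_0 + 8·M_1 + 2·M_2 = 6(Δ_1 - Δ_0) = -24
Natural end conditions: M_0 = M_2 = 0.
Solving: M_0 = 0, M_1 = -3, M_2 = 0.
On [3, 5], with S_1(x) = a_1 + b_1·(x - 3) + c_1·(x - 3)² + d_1·(x - 3)³: c_1 = M_1/2 = -3/2, d_1 = (M_2 - M_1)/(6h_1) = 1/4, b_1 = Δ_1 - h_1(2M_1 + M_2)/6 = 1/2.

-1.5000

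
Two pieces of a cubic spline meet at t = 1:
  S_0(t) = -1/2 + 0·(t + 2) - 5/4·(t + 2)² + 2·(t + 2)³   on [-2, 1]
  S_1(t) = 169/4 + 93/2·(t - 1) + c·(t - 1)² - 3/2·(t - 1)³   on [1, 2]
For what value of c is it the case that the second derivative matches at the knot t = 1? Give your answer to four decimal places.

16.7500

S_0''(t) = -5/2 + 12·(t + 2), so S_0''(1) = 67/2. On the right, S_1''(1) = 2c, so c = 67/4.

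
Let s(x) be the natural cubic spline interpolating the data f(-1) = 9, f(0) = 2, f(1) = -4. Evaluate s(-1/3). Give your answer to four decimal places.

Write m_i for s''(x_i). With h_i = 1, 1 and divided differences Δ_i = -7, -6, the continuity of s' gives the tridiagonal system
  1·m_0 + 4·m_1 + 1·m_2 = 6(Δ_1 - Δ_0) = 6
Natural end conditions: m_0 = m_2 = 0.
Hence m_0 = 0, m_1 = 3/2, m_2 = 0.
On [-1, 0], s(x) = 9 - 29/4·(x + 1) + 0·(x + 1)² + 1/4·(x + 1)³.
With (x + 1) = 2/3: s(-1/3) = 229/54.

4.2407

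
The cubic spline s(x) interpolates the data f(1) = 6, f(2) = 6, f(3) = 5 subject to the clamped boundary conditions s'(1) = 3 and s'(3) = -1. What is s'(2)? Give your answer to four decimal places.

-1.2500

Write σ_i for s''(x_i). With h_i = 1, 1 and divided differences Δ_i = 0, -1, the continuity of s' gives the tridiagonal system
  1·σ_0 + 4·σ_1 + 1·σ_2 = 6(Δ_1 - Δ_0) = -6
Clamped end conditions give two more equations: 2h_0·σ_0 + h_0·σ_1 = 6(Δ_0 - s'(1)) = -18 and h_1·σ_1 + 2h_1·σ_2 = 6(s'(3) - Δ_1) = 0.
Solving the tridiagonal system: σ_0 = -19/2, σ_1 = 1, σ_2 = -1/2.
On [2, 3], s'(x) = b_1 + 2c_1·(x - 2) + 3d_1·(x - 2)² with b_1 = Δ_1 - h_1(2σ_1 + σ_2)/6 = -5/4, c_1 = σ_1/2 = 1/2, d_1 = (σ_2 - σ_1)/(6h_1) = -1/4. So s'(2) = -5/4.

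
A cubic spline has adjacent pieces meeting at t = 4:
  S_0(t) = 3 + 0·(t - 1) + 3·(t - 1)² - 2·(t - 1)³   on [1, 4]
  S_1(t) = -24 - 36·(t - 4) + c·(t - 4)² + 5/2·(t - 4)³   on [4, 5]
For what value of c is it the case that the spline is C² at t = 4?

S_0''(t) = 6 - 12·(t - 1), so S_0''(4) = -30. On the right, S_1''(4) = 2c, so c = -15.

-15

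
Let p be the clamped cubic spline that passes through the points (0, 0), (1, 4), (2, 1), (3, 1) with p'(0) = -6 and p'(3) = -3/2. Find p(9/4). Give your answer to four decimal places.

0.7047

With M_i denoting the second derivative at x_i, h_i = 1, 1, 1, and Δ_i = (y_(i+1) − y_i)/h_i = 4, -3, 0:
  1·M_0 + 4·M_1 + 1·M_2 = 6(Δ_1 - Δ_0) = -42
  1·M_1 + 4·M_2 + 1·M_3 = 6(Δ_2 - Δ_1) = 18
Clamped end conditions give two more equations: 2h_0·M_0 + h_0·M_1 = 6(Δ_0 - p'(0)) = 60 and h_2·M_2 + 2h_2·M_3 = 6(p'(3) - Δ_2) = -9.
Forward elimination and back-substitution give M_0 = 211/5, M_1 = -122/5, M_2 = 67/5, M_3 = -56/5.
On [2, 3], p(t) = 1 - 13/5·(t - 2) + 67/10·(t - 2)² - 41/10·(t - 2)³.
With (t - 2) = 1/4: p(9/4) = 451/640.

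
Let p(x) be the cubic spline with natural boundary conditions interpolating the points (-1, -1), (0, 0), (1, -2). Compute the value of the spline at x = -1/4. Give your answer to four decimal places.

Let σ_i = p''(x_i). Step sizes h_i = 1, 1; slopes of the chords Δ_i = (y_(i+1) - y_i)/h_i = 1, -2.
  1·σ_0 + 4·σ_1 + 1·σ_2 = 6(Δ_1 - Δ_0) = -18
Natural end conditions: σ_0 = σ_2 = 0.
Hence σ_0 = 0, σ_1 = -9/2, σ_2 = 0.
On [-1, 0], p(x) = -1 + 7/4·(x + 1) + 0·(x + 1)² - 3/4·(x + 1)³.
With (x + 1) = 3/4: p(-1/4) = -1/256.

-0.0039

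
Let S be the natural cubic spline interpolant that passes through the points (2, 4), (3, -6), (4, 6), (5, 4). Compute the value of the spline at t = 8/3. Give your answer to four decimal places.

Put M_i = S'' at the i-th knot. Here h = (1, 1, 1) and Δ = (-10, 12, -2), so the interior equations h_(i-1)·M_(i-1) + 2(h_(i-1)+h_i)·M_i + h_i·M_(i+1) = 6(Δ_i − Δ_(i-1)) read
  1·M_0 + 4·M_1 + 1·M_2 = 6(Δ_1 - Δ_0) = 132
  1·M_1 + 4·M_2 + 1·M_3 = 6(Δ_2 - Δ_1) = -84
Natural end conditions: M_0 = M_3 = 0.
Solving the tridiagonal system: M_0 = 0, M_1 = 204/5, M_2 = -156/5, M_3 = 0.
On [2, 3], S(t) = 4 - 84/5·(t - 2) + 0·(t - 2)² + 34/5·(t - 2)³.
With (t - 2) = 2/3: S(8/3) = -140/27.

-5.1852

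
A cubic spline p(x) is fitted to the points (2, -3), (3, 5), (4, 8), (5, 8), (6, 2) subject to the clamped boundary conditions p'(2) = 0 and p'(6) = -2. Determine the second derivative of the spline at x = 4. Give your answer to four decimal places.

Put M_i = p'' at the i-th knot. Here h = (1, 1, 1, 1) and Δ = (8, 3, 0, -6), so the interior equations h_(i-1)·M_(i-1) + 2(h_(i-1)+h_i)·M_i + h_i·M_(i+1) = 6(Δ_i − Δ_(i-1)) read
  1·M_0 + 4·M_1 + 1·M_2 = 6(Δ_1 - Δ_0) = -30
  1·M_1 + 4·M_2 + 1·M_3 = 6(Δ_2 - Δ_1) = -18
  1·M_2 + 4·M_3 + 1·M_4 = 6(Δ_3 - Δ_2) = -36
Clamped end conditions give two more equations: 2h_0·M_0 + h_0·M_1 = 6(Δ_0 - p'(2)) = 48 and h_3·M_3 + 2h_3·M_4 = 6(p'(6) - Δ_3) = 24.
Hence M_0 = 901/28, M_1 = -229/14, M_2 = 13/4, M_3 = -205/14, M_4 = 541/28.

3.2500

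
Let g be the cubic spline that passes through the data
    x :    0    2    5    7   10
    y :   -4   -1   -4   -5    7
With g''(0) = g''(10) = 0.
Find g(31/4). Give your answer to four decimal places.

Write σ_i for g''(x_i). With h_i = 2, 3, 2, 3 and divided differences Δ_i = 3/2, -1, -1/2, 4, the continuity of g' gives the tridiagonal system
  2·σ_0 + 10·σ_1 + 3·σ_2 = 6(Δ_1 - Δ_0) = -15
  3·σ_1 + 10·σ_2 + 2·σ_3 = 6(Δ_2 - Δ_1) = 3
  2·σ_2 + 10·σ_3 + 3·σ_4 = 6(Δ_3 - Δ_2) = 27
Natural end conditions: σ_0 = σ_4 = 0.
Solving the tridiagonal system: σ_0 = 0, σ_1 = -228/145, σ_2 = 7/29, σ_3 = 769/290, σ_4 = 0.
On [7, 10], g(x) = -5 + 391/290·(x - 7) + 769/580·(x - 7)² - 769/5220·(x - 7)³.
With (x - 7) = 3/4: g(31/4) = -122687/37120.

-3.3051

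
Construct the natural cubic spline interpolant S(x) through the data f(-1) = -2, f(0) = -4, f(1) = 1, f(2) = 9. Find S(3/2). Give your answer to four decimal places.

4.8750

Write σ_i for S''(x_i). With h_i = 1, 1, 1 and divided differences Δ_i = -2, 5, 8, the continuity of S' gives the tridiagonal system
  1·σ_0 + 4·σ_1 + 1·σ_2 = 6(Δ_1 - Δ_0) = 42
  1·σ_1 + 4·σ_2 + 1·σ_3 = 6(Δ_2 - Δ_1) = 18
Natural end conditions: σ_0 = σ_3 = 0.
Hence σ_0 = 0, σ_1 = 10, σ_2 = 2, σ_3 = 0.
On [1, 2], S(x) = 1 + 22/3·(x - 1) + 1·(x - 1)² - 1/3·(x - 1)³.
With (x - 1) = 1/2: S(3/2) = 39/8.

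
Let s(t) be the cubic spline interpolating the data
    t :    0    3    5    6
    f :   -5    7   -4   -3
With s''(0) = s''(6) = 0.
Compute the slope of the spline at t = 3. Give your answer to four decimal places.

-3.5000

Write M_i for s''(x_i). With h_i = 3, 2, 1 and divided differences Δ_i = 4, -11/2, 1, the continuity of s' gives the tridiagonal system
  3·M_0 + 10·M_1 + 2·M_2 = 6(Δ_1 - Δ_0) = -57
  2·M_1 + 6·M_2 + 1·M_3 = 6(Δ_2 - Δ_1) = 39
Natural end conditions: M_0 = M_3 = 0.
Solving: M_0 = 0, M_1 = -15/2, M_2 = 9, M_3 = 0.
On [3, 5], s'(t) = b_1 + 2c_1·(t - 3) + 3d_1·(t - 3)² with b_1 = Δ_1 - h_1(2M_1 + M_2)/6 = -7/2, c_1 = M_1/2 = -15/4, d_1 = (M_2 - M_1)/(6h_1) = 11/8. So s'(3) = -7/2.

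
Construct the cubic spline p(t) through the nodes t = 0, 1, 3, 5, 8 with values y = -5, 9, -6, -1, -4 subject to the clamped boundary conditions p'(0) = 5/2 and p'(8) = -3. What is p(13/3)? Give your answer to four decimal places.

Write m_i for p''(x_i). With h_i = 1, 2, 2, 3 and divided differences Δ_i = 14, -15/2, 5/2, -1, the continuity of p' gives the tridiagonal system
  1·m_0 + 6·m_1 + 2·m_2 = 6(Δ_1 - Δ_0) = -129
  2·m_1 + 8·m_2 + 2·m_3 = 6(Δ_2 - Δ_1) = 60
  2·m_2 + 10·m_3 + 3·m_4 = 6(Δ_3 - Δ_2) = -21
Clamped end conditions give two more equations: 2h_0·m_0 + h_0·m_1 = 6(Δ_0 - p'(0)) = 69 and h_3·m_3 + 2h_3·m_4 = 6(p'(8) - Δ_3) = -12.
Hence m_0 = 5581/106, m_1 = -1924/53, m_2 = 3833/212, m_3 = -319/53, m_4 = 107/106.
On [3, 5], p(t) = -6 - 400/53·(t - 3) + 3833/424·(t - 3)² - 1703/848·(t - 3)³.
With (t - 3) = 4/3: p(13/3) = -6800/1431.

-4.7519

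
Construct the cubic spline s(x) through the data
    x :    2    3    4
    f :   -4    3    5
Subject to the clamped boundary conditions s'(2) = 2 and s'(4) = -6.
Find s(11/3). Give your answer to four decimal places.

5.9444

Let M_i = s''(x_i). Step sizes h_i = 1, 1; slopes of the chords Δ_i = (y_(i+1) - y_i)/h_i = 7, 2.
  1·M_0 + 4·M_1 + 1·M_2 = 6(Δ_1 - Δ_0) = -30
Clamped end conditions give two more equations: 2h_0·M_0 + h_0·M_1 = 6(Δ_0 - s'(2)) = 30 and h_1·M_1 + 2h_1·M_2 = 6(s'(4) - Δ_1) = -48.
Solving the tridiagonal system: M_0 = 37/2, M_1 = -7, M_2 = -41/2.
On [3, 4], s(x) = 3 + 31/4·(x - 3) - 7/2·(x - 3)² - 9/4·(x - 3)³.
With (x - 3) = 2/3: s(11/3) = 107/18.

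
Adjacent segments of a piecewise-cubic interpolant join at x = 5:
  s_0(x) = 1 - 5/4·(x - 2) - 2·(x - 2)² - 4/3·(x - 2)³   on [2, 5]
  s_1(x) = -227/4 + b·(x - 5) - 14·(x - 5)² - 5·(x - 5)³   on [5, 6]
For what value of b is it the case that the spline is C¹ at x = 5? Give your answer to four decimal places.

s_0'(x) = -5/4 - 4·(x - 2) - 4·(x - 2)², so s_0'(5) = -197/4. On the right, s_1'(5) = b, so b = -197/4.

-49.2500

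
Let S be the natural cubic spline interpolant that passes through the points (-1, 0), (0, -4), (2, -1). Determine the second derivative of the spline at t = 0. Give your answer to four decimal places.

Put M_i = S'' at the i-th knot. Here h = (1, 2) and Δ = (-4, 3/2), so the interior equations h_(i-1)·M_(i-1) + 2(h_(i-1)+h_i)·M_i + h_i·M_(i+1) = 6(Δ_i − Δ_(i-1)) read
  1·M_0 + 6·M_1 + 2·M_2 = 6(Δ_1 - Δ_0) = 33
Natural end conditions: M_0 = M_2 = 0.
Solving the tridiagonal system: M_0 = 0, M_1 = 11/2, M_2 = 0.

5.5000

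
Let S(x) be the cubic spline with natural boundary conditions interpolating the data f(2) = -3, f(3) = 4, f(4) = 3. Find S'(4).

-3

Write M_i for S''(x_i). With h_i = 1, 1 and divided differences Δ_i = 7, -1, the continuity of S' gives the tridiagonal system
  1·M_0 + 4·M_1 + 1·M_2 = 6(Δ_1 - Δ_0) = -48
Natural end conditions: M_0 = M_2 = 0.
Solving: M_0 = 0, M_1 = -12, M_2 = 0.
On [3, 4], S'(x) = b_1 + 2c_1·(x - 3) + 3d_1·(x - 3)² with b_1 = Δ_1 - h_1(2M_1 + M_2)/6 = 3, c_1 = M_1/2 = -6, d_1 = (M_2 - M_1)/(6h_1) = 2. So S'(4) = -3.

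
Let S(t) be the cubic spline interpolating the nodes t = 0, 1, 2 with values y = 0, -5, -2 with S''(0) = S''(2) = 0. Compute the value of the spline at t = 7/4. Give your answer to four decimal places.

-3.2188

Let M_i = S''(x_i). Step sizes h_i = 1, 1; slopes of the chords Δ_i = (y_(i+1) - y_i)/h_i = -5, 3.
  1·M_0 + 4·M_1 + 1·M_2 = 6(Δ_1 - Δ_0) = 48
Natural end conditions: M_0 = M_2 = 0.
Forward elimination and back-substitution give M_0 = 0, M_1 = 12, M_2 = 0.
On [1, 2], S(t) = -5 - 1·(t - 1) + 6·(t - 1)² - 2·(t - 1)³.
With (t - 1) = 3/4: S(7/4) = -103/32.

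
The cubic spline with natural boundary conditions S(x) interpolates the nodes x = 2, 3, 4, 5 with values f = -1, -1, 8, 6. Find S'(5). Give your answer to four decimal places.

-5.5333

Put m_i = S'' at the i-th knot. Here h = (1, 1, 1) and Δ = (0, 9, -2), so the interior equations h_(i-1)·m_(i-1) + 2(h_(i-1)+h_i)·m_i + h_i·m_(i+1) = 6(Δ_i − Δ_(i-1)) read
  1·m_0 + 4·m_1 + 1·m_2 = 6(Δ_1 - Δ_0) = 54
  1·m_1 + 4·m_2 + 1·m_3 = 6(Δ_2 - Δ_1) = -66
Natural end conditions: m_0 = m_3 = 0.
Solving: m_0 = 0, m_1 = 94/5, m_2 = -106/5, m_3 = 0.
On [4, 5], S'(x) = b_2 + 2c_2·(x - 4) + 3d_2·(x - 4)² with b_2 = Δ_2 - h_2(2m_2 + m_3)/6 = 76/15, c_2 = m_2/2 = -53/5, d_2 = (m_3 - m_2)/(6h_2) = 53/15. So S'(5) = -83/15.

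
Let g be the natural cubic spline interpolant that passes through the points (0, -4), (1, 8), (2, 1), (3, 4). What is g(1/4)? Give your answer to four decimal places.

0.3438

Put m_i = g'' at the i-th knot. Here h = (1, 1, 1) and Δ = (12, -7, 3), so the interior equations h_(i-1)·m_(i-1) + 2(h_(i-1)+h_i)·m_i + h_i·m_(i+1) = 6(Δ_i − Δ_(i-1)) read
  1·m_0 + 4·m_1 + 1·m_2 = 6(Δ_1 - Δ_0) = -114
  1·m_1 + 4·m_2 + 1·m_3 = 6(Δ_2 - Δ_1) = 60
Natural end conditions: m_0 = m_3 = 0.
Solving the tridiagonal system: m_0 = 0, m_1 = -172/5, m_2 = 118/5, m_3 = 0.
On [0, 1], g(t) = -4 + 266/15·t + 0·t² - 86/15·t³.
With t = 1/4: g(1/4) = 11/32.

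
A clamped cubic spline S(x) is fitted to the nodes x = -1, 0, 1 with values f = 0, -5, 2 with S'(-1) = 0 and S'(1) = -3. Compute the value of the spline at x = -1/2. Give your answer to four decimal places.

-2.7813

Let σ_i = S''(x_i). Step sizes h_i = 1, 1; slopes of the chords Δ_i = (y_(i+1) - y_i)/h_i = -5, 7.
  1·σ_0 + 4·σ_1 + 1·σ_2 = 6(Δ_1 - Δ_0) = 72
Clamped end conditions give two more equations: 2h_0·σ_0 + h_0·σ_1 = 6(Δ_0 - S'(-1)) = -30 and h_1·σ_1 + 2h_1·σ_2 = 6(S'(1) - Δ_1) = -60.
Solving the tridiagonal system: σ_0 = -69/2, σ_1 = 39, σ_2 = -99/2.
On [-1, 0], S(x) = 0 + 0·(x + 1) - 69/4·(x + 1)² + 49/4·(x + 1)³.
With (x + 1) = 1/2: S(-1/2) = -89/32.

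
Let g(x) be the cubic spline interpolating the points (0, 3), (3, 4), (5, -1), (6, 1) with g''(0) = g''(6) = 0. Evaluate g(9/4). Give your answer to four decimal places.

5.1211

Write M_i for g''(x_i). With h_i = 3, 2, 1 and divided differences Δ_i = 1/3, -5/2, 2, the continuity of g' gives the tridiagonal system
  3·M_0 + 10·M_1 + 2·M_2 = 6(Δ_1 - Δ_0) = -17
  2·M_1 + 6·M_2 + 1·M_3 = 6(Δ_2 - Δ_1) = 27
Natural end conditions: M_0 = M_3 = 0.
Solving: M_0 = 0, M_1 = -39/14, M_2 = 38/7, M_3 = 0.
On [0, 3], g(x) = 3 + 145/84·x + 0·x² - 13/84·x³.
With x = 9/4: g(9/4) = 1311/256.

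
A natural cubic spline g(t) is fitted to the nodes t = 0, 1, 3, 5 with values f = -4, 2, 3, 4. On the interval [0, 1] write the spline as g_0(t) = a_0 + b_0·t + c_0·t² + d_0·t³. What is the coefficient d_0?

-1

Let M_i = g''(x_i). Step sizes h_i = 1, 2, 2; slopes of the chords Δ_i = (y_(i+1) - y_i)/h_i = 6, 1/2, 1/2.
  1·M_0 + 6·M_1 + 2·M_2 = 6(Δ_1 - Δ_0) = -33
  2·M_1 + 8·M_2 + 2·M_3 = 6(Δ_2 - Δ_1) = 0
Natural end conditions: M_0 = M_3 = 0.
Solving: M_0 = 0, M_1 = -6, M_2 = 3/2, M_3 = 0.
On [0, 1], with g_0(t) = a_0 + b_0·t + c_0·t² + d_0·t³: c_0 = M_0/2 = 0, d_0 = (M_1 - M_0)/(6h_0) = -1, b_0 = Δ_0 - h_0(2M_0 + M_1)/6 = 7.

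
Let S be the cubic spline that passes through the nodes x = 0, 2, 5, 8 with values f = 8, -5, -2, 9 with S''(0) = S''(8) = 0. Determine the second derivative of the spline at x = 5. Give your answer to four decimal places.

0.2252

Let M_i = S''(x_i). Step sizes h_i = 2, 3, 3; slopes of the chords Δ_i = (y_(i+1) - y_i)/h_i = -13/2, 1, 11/3.
  2·M_0 + 10·M_1 + 3·M_2 = 6(Δ_1 - Δ_0) = 45
  3·M_1 + 12·M_2 + 3·M_3 = 6(Δ_2 - Δ_1) = 16
Natural end conditions: M_0 = M_3 = 0.
Solving: M_0 = 0, M_1 = 164/37, M_2 = 25/111, M_3 = 0.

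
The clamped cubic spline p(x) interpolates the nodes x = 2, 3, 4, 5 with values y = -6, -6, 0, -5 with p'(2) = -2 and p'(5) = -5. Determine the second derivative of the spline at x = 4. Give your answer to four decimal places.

-23.2000

With M_i denoting the second derivative at x_i, h_i = 1, 1, 1, and Δ_i = (y_(i+1) − y_i)/h_i = 0, 6, -5:
  1·M_0 + 4·M_1 + 1·M_2 = 6(Δ_1 - Δ_0) = 36
  1·M_1 + 4·M_2 + 1·M_3 = 6(Δ_2 - Δ_1) = -66
Clamped end conditions give two more equations: 2h_0·M_0 + h_0·M_1 = 6(Δ_0 - p'(2)) = 12 and h_2·M_2 + 2h_2·M_3 = 6(p'(5) - Δ_2) = 0.
Solving the tridiagonal system: M_0 = -8/5, M_1 = 76/5, M_2 = -116/5, M_3 = 58/5.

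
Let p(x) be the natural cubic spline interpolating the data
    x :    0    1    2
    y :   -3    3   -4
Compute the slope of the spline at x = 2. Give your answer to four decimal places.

-10.2500

Let M_i = p''(x_i). Step sizes h_i = 1, 1; slopes of the chords Δ_i = (y_(i+1) - y_i)/h_i = 6, -7.
  1·M_0 + 4·M_1 + 1·M_2 = 6(Δ_1 - Δ_0) = -78
Natural end conditions: M_0 = M_2 = 0.
Solving: M_0 = 0, M_1 = -39/2, M_2 = 0.
On [1, 2], p'(x) = b_1 + 2c_1·(x - 1) + 3d_1·(x - 1)² with b_1 = Δ_1 - h_1(2M_1 + M_2)/6 = -1/2, c_1 = M_1/2 = -39/4, d_1 = (M_2 - M_1)/(6h_1) = 13/4. So p'(2) = -41/4.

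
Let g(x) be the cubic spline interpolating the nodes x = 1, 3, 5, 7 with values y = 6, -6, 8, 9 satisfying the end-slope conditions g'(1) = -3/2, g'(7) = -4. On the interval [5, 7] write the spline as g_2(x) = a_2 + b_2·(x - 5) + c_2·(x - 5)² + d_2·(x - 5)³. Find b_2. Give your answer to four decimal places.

6.7667

Let σ_i = g''(x_i). Step sizes h_i = 2, 2, 2; slopes of the chords Δ_i = (y_(i+1) - y_i)/h_i = -6, 7, 1/2.
  2·σ_0 + 8·σ_1 + 2·σ_2 = 6(Δ_1 - Δ_0) = 78
  2·σ_1 + 8·σ_2 + 2·σ_3 = 6(Δ_2 - Δ_1) = -39
Clamped end conditions give two more equations: 2h_0·σ_0 + h_0·σ_1 = 6(Δ_0 - g'(1)) = -27 and h_2·σ_2 + 2h_2·σ_3 = 6(g'(7) - Δ_2) = -27.
Hence σ_0 = -433/30, σ_1 = 461/30, σ_2 = -241/30, σ_3 = -41/15.
On [5, 7], with g_2(x) = a_2 + b_2·(x - 5) + c_2·(x - 5)² + d_2·(x - 5)³: c_2 = σ_2/2 = -241/60, d_2 = (σ_3 - σ_2)/(6h_2) = 53/120, b_2 = Δ_2 - h_2(2σ_2 + σ_3)/6 = 203/30.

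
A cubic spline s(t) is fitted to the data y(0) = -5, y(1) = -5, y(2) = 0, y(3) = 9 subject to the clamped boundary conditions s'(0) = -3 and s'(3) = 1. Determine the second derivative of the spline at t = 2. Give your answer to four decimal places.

13.0667

Let σ_i = s''(x_i). Step sizes h_i = 1, 1, 1; slopes of the chords Δ_i = (y_(i+1) - y_i)/h_i = 0, 5, 9.
  1·σ_0 + 4·σ_1 + 1·σ_2 = 6(Δ_1 - Δ_0) = 30
  1·σ_1 + 4·σ_2 + 1·σ_3 = 6(Δ_2 - Δ_1) = 24
Clamped end conditions give two more equations: 2h_0·σ_0 + h_0·σ_1 = 6(Δ_0 - s'(0)) = 18 and h_2·σ_2 + 2h_2·σ_3 = 6(s'(3) - Δ_2) = -48.
Hence σ_0 = 118/15, σ_1 = 34/15, σ_2 = 196/15, σ_3 = -458/15.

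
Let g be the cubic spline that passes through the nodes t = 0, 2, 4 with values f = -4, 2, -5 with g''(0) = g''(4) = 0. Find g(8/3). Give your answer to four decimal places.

Write m_i for g''(x_i). With h_i = 2, 2 and divided differences Δ_i = 3, -7/2, the continuity of g' gives the tridiagonal system
  2·m_0 + 8·m_1 + 2·m_2 = 6(Δ_1 - Δ_0) = -39
Natural end conditions: m_0 = m_2 = 0.
Solving: m_0 = 0, m_1 = -39/8, m_2 = 0.
On [2, 4], g(t) = 2 - 1/4·(t - 2) - 39/16·(t - 2)² + 13/32·(t - 2)³.
With (t - 2) = 2/3: g(8/3) = 47/54.

0.8704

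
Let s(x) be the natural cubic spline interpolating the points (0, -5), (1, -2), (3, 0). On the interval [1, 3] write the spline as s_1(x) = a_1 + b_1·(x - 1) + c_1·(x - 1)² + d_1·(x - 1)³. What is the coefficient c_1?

Put M_i = s'' at the i-th knot. Here h = (1, 2) and Δ = (3, 1), so the interior equations h_(i-1)·M_(i-1) + 2(h_(i-1)+h_i)·M_i + h_i·M_(i+1) = 6(Δ_i − Δ_(i-1)) read
  1·M_0 + 6·M_1 + 2·M_2 = 6(Δ_1 - Δ_0) = -12
Natural end conditions: M_0 = M_2 = 0.
Forward elimination and back-substitution give M_0 = 0, M_1 = -2, M_2 = 0.
On [1, 3], with s_1(x) = a_1 + b_1·(x - 1) + c_1·(x - 1)² + d_1·(x - 1)³: c_1 = M_1/2 = -1, d_1 = (M_2 - M_1)/(6h_1) = 1/6, b_1 = Δ_1 - h_1(2M_1 + M_2)/6 = 7/3.

-1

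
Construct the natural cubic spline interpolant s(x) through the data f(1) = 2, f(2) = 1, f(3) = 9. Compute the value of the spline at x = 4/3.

1

Put M_i = s'' at the i-th knot. Here h = (1, 1) and Δ = (-1, 8), so the interior equations h_(i-1)·M_(i-1) + 2(h_(i-1)+h_i)·M_i + h_i·M_(i+1) = 6(Δ_i − Δ_(i-1)) read
  1·M_0 + 4·M_1 + 1·M_2 = 6(Δ_1 - Δ_0) = 54
Natural end conditions: M_0 = M_2 = 0.
Forward elimination and back-substitution give M_0 = 0, M_1 = 27/2, M_2 = 0.
On [1, 2], s(x) = 2 - 13/4·(x - 1) + 0·(x - 1)² + 9/4·(x - 1)³.
With (x - 1) = 1/3: s(4/3) = 1.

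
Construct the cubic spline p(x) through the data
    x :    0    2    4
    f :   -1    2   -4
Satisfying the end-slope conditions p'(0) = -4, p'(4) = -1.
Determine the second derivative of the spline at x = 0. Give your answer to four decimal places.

With σ_i denoting the second derivative at x_i, h_i = 2, 2, and Δ_i = (y_(i+1) − y_i)/h_i = 3/2, -3:
  2·σ_0 + 8·σ_1 + 2·σ_2 = 6(Δ_1 - Δ_0) = -27
Clamped end conditions give two more equations: 2h_0·σ_0 + h_0·σ_1 = 6(Δ_0 - p'(0)) = 33 and h_1·σ_1 + 2h_1·σ_2 = 6(p'(4) - Δ_1) = 12.
Solving the tridiagonal system: σ_0 = 99/8, σ_1 = -33/4, σ_2 = 57/8.

12.3750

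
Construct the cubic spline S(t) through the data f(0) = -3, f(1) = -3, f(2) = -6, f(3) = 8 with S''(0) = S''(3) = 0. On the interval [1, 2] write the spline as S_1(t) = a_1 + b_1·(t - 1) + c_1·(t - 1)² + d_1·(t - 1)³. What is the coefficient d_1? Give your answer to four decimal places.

6.6667

Let M_i = S''(x_i). Step sizes h_i = 1, 1, 1; slopes of the chords Δ_i = (y_(i+1) - y_i)/h_i = 0, -3, 14.
  1·M_0 + 4·M_1 + 1·M_2 = 6(Δ_1 - Δ_0) = -18
  1·M_1 + 4·M_2 + 1·M_3 = 6(Δ_2 - Δ_1) = 102
Natural end conditions: M_0 = M_3 = 0.
Solving: M_0 = 0, M_1 = -58/5, M_2 = 142/5, M_3 = 0.
On [1, 2], with S_1(t) = a_1 + b_1·(t - 1) + c_1·(t - 1)² + d_1·(t - 1)³: c_1 = M_1/2 = -29/5, d_1 = (M_2 - M_1)/(6h_1) = 20/3, b_1 = Δ_1 - h_1(2M_1 + M_2)/6 = -58/15.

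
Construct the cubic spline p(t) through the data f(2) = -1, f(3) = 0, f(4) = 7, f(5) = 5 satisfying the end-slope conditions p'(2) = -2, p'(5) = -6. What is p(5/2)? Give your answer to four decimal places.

Put M_i = p'' at the i-th knot. Here h = (1, 1, 1) and Δ = (1, 7, -2), so the interior equations h_(i-1)·M_(i-1) + 2(h_(i-1)+h_i)·M_i + h_i·M_(i+1) = 6(Δ_i − Δ_(i-1)) read
  1·M_0 + 4·M_1 + 1·M_2 = 6(Δ_1 - Δ_0) = 36
  1·M_1 + 4·M_2 + 1·M_3 = 6(Δ_2 - Δ_1) = -54
Clamped end conditions give two more equations: 2h_0·M_0 + h_0·M_1 = 6(Δ_0 - p'(2)) = 18 and h_2·M_2 + 2h_2·M_3 = 6(p'(5) - Δ_2) = -24.
Forward elimination and back-substitution give M_0 = 44/15, M_1 = 182/15, M_2 = -232/15, M_3 = -64/15.
On [2, 3], p(t) = -1 - 2·(t - 2) + 22/15·(t - 2)² + 23/15·(t - 2)³.
With (t - 2) = 1/2: p(5/2) = -173/120.

-1.4417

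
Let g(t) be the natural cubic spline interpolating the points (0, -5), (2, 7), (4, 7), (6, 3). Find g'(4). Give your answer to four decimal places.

-1.7333

Put M_i = g'' at the i-th knot. Here h = (2, 2, 2) and Δ = (6, 0, -2), so the interior equations h_(i-1)·M_(i-1) + 2(h_(i-1)+h_i)·M_i + h_i·M_(i+1) = 6(Δ_i − Δ_(i-1)) read
  2·M_0 + 8·M_1 + 2·M_2 = 6(Δ_1 - Δ_0) = -36
  2·M_1 + 8·M_2 + 2·M_3 = 6(Δ_2 - Δ_1) = -12
Natural end conditions: M_0 = M_3 = 0.
Forward elimination and back-substitution give M_0 = 0, M_1 = -22/5, M_2 = -2/5, M_3 = 0.
On [4, 6], g'(t) = b_2 + 2c_2·(t - 4) + 3d_2·(t - 4)² with b_2 = Δ_2 - h_2(2M_2 + M_3)/6 = -26/15, c_2 = M_2/2 = -1/5, d_2 = (M_3 - M_2)/(6h_2) = 1/30. So g'(4) = -26/15.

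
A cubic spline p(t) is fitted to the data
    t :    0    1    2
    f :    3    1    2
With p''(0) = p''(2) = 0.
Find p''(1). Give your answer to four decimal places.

Write m_i for p''(x_i). With h_i = 1, 1 and divided differences Δ_i = -2, 1, the continuity of p' gives the tridiagonal system
  1·m_0 + 4·m_1 + 1·m_2 = 6(Δ_1 - Δ_0) = 18
Natural end conditions: m_0 = m_2 = 0.
Hence m_0 = 0, m_1 = 9/2, m_2 = 0.

4.5000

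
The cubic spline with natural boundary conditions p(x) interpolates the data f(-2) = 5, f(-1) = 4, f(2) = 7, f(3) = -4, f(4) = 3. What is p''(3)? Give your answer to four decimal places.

Write σ_i for p''(x_i). With h_i = 1, 3, 1, 1 and divided differences Δ_i = -1, 1, -11, 7, the continuity of p' gives the tridiagonal system
  1·σ_0 + 8·σ_1 + 3·σ_2 = 6(Δ_1 - Δ_0) = 12
  3·σ_1 + 8·σ_2 + 1·σ_3 = 6(Δ_2 - Δ_1) = -72
  1·σ_2 + 4·σ_3 + 1·σ_4 = 6(Δ_3 - Δ_2) = 108
Natural end conditions: σ_0 = σ_4 = 0.
Hence σ_0 = 0, σ_1 = 390/53, σ_2 = -828/53, σ_3 = 1638/53, σ_4 = 0.

30.9057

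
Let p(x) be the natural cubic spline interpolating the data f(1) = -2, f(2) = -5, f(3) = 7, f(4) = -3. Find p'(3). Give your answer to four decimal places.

Put m_i = p'' at the i-th knot. Here h = (1, 1, 1) and Δ = (-3, 12, -10), so the interior equations h_(i-1)·m_(i-1) + 2(h_(i-1)+h_i)·m_i + h_i·m_(i+1) = 6(Δ_i − Δ_(i-1)) read
  1·m_0 + 4·m_1 + 1·m_2 = 6(Δ_1 - Δ_0) = 90
  1·m_1 + 4·m_2 + 1·m_3 = 6(Δ_2 - Δ_1) = -132
Natural end conditions: m_0 = m_3 = 0.
Solving: m_0 = 0, m_1 = 164/5, m_2 = -206/5, m_3 = 0.
On [3, 4], p'(x) = b_2 + 2c_2·(x - 3) + 3d_2·(x - 3)² with b_2 = Δ_2 - h_2(2m_2 + m_3)/6 = 56/15, c_2 = m_2/2 = -103/5, d_2 = (m_3 - m_2)/(6h_2) = 103/15. So p'(3) = 56/15.

3.7333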